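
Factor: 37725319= 43^1*877333^1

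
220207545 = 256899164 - 36691619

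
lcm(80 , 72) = 720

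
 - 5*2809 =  - 14045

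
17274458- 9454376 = 7820082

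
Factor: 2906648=2^3*23^1*15797^1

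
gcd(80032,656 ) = 656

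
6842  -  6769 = 73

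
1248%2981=1248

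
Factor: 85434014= 2^1*6217^1*6871^1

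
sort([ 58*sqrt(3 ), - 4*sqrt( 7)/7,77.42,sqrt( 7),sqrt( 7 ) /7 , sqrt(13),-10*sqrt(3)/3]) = [ - 10* sqrt(3)/3,-4*sqrt( 7) /7,sqrt( 7) /7, sqrt(7 ) , sqrt( 13), 77.42,58*sqrt(3)]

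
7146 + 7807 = 14953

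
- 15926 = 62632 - 78558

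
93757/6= 93757/6 = 15626.17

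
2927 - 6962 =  - 4035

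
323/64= 323/64 = 5.05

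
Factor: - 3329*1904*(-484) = 3067793344 = 2^6*7^1*11^2*17^1 *3329^1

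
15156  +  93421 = 108577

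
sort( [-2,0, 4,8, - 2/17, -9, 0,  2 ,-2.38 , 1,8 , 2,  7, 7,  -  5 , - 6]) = [ - 9,-6,-5, -2.38, - 2,-2/17,0 , 0,  1, 2, 2,  4 , 7, 7,8,8] 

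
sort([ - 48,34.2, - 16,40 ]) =[-48, - 16, 34.2, 40]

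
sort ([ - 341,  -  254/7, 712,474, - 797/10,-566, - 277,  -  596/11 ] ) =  [ - 566, - 341, - 277 , - 797/10, - 596/11, -254/7, 474, 712] 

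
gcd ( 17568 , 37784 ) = 8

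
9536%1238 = 870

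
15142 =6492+8650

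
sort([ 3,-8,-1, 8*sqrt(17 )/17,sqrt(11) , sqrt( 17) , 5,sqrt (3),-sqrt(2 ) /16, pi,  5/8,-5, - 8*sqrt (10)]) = [-8*sqrt (10), - 8, - 5, - 1,  -  sqrt (2)/16 , 5/8,sqrt( 3 ),8*sqrt( 17)/17,3,pi,sqrt (11), sqrt( 17), 5]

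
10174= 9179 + 995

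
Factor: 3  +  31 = 34 = 2^1*17^1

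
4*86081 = 344324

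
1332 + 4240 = 5572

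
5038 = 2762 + 2276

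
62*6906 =428172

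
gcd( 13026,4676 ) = 334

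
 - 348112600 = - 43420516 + -304692084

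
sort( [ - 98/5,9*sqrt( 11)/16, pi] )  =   [-98/5,9*sqrt(11)/16,pi]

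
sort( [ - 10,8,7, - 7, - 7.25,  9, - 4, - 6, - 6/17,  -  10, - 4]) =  [-10 , - 10 , - 7.25, - 7, - 6, - 4 ,  -  4, - 6/17, 7 , 8, 9]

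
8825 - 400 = 8425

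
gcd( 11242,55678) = 14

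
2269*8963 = 20337047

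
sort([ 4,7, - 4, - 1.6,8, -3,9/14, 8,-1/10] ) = [-4,-3, - 1.6,-1/10, 9/14, 4,7  ,  8,8]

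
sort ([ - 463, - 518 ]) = [ - 518, - 463 ] 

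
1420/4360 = 71/218 = 0.33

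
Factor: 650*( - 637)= -2^1*5^2*7^2*13^2 = - 414050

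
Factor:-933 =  - 3^1*311^1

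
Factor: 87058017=3^3 *619^1*5209^1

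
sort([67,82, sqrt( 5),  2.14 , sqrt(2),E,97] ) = [ sqrt(2),2.14,sqrt( 5 ), E,67,82,97 ]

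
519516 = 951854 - 432338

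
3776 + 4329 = 8105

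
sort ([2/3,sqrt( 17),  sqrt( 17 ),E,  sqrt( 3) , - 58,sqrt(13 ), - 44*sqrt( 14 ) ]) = [-44*sqrt(14), - 58 , 2/3,sqrt(3),E,sqrt(13),sqrt( 17), sqrt(17 ) ] 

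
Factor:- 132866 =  - 2^1 * 31^1*2143^1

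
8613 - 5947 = 2666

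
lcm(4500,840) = 63000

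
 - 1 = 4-5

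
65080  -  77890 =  - 12810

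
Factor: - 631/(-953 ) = 631^1*953^( - 1) 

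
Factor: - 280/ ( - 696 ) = 3^(-1)*5^1*7^1*29^(-1 ) = 35/87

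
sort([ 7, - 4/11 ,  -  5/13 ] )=[-5/13  , - 4/11, 7 ] 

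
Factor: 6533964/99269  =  2^2*3^2*53^( - 1)*1873^(  -  1 )*181499^1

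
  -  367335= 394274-761609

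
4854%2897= 1957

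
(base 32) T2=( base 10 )930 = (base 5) 12210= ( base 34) RC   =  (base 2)1110100010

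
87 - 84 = 3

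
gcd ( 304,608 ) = 304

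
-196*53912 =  - 10566752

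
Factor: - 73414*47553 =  - 2^1 * 3^1*11^3* 47^1*71^1*131^1 = - 3491055942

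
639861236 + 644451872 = 1284313108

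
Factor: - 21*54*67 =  - 2^1 * 3^4*7^1*67^1 = - 75978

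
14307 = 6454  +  7853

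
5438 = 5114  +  324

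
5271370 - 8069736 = - 2798366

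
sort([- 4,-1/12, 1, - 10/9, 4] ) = [-4,- 10/9, - 1/12 , 1,  4]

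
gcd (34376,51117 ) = 1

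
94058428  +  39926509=133984937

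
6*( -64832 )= -388992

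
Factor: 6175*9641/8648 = 59533175/8648 = 2^ ( - 3)*5^2* 13^1 *19^1 * 23^(  -  1 )*31^1*47^( - 1)*311^1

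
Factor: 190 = 2^1*5^1*19^1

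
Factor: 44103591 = 3^2*7^1* 700057^1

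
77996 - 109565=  - 31569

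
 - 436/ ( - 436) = 1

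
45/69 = 15/23 = 0.65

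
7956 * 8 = 63648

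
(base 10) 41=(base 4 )221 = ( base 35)16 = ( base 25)1G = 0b101001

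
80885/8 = 80885/8 = 10110.62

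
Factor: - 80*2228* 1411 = - 2^6* 5^1*17^1*83^1*557^1=-  251496640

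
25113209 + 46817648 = 71930857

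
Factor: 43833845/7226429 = 5^1*7^(-1 )*11^1*31^1 *47^1* 547^1*1032347^( -1)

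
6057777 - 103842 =5953935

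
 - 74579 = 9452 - 84031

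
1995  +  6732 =8727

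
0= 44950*0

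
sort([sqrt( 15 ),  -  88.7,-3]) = [ - 88.7, - 3, sqrt( 15 )]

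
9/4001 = 9/4001  =  0.00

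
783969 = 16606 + 767363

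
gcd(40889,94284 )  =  1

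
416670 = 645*646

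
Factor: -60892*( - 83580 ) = 2^4*3^1*5^1 *7^1*13^1 *199^1*1171^1 =5089353360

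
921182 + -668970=252212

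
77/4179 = 11/597 = 0.02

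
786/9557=786/9557 =0.08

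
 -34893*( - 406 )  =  14166558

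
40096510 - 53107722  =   - 13011212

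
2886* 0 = 0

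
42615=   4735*9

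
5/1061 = 5/1061=   0.00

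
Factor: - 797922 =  - 2^1 * 3^2*97^1 * 457^1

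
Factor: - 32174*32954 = -1060261996 = - 2^2*16087^1*16477^1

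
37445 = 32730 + 4715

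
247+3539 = 3786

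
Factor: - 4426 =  - 2^1*2213^1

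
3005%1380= 245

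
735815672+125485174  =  861300846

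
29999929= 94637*317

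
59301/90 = 6589/10 = 658.90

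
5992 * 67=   401464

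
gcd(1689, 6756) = 1689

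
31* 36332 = 1126292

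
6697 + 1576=8273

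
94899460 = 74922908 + 19976552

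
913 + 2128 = 3041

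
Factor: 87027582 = 2^1*3^1*89^1*162973^1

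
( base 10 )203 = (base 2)11001011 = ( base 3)21112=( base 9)245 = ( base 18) b5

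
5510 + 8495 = 14005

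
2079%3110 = 2079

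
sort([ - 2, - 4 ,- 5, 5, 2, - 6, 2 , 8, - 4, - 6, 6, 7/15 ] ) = [ - 6, - 6,  -  5,  -  4,  -  4 ,- 2, 7/15,2,2, 5,  6, 8]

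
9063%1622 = 953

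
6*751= 4506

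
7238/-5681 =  - 7238/5681 =-1.27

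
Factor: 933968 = 2^4*7^1*31^1*269^1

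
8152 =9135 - 983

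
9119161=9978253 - 859092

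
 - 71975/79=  - 71975/79 = -911.08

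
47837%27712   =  20125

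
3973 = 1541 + 2432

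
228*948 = 216144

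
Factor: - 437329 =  - 163^1 * 2683^1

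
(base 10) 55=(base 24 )27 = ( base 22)2b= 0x37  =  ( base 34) 1L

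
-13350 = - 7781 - 5569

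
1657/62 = 26+45/62 = 26.73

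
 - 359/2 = -180 + 1/2= - 179.50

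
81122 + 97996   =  179118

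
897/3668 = 897/3668 = 0.24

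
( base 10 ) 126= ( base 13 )99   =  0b1111110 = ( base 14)90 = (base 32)3u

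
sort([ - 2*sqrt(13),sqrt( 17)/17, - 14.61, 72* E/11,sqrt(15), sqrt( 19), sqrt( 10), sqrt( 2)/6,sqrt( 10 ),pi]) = [ - 14.61, - 2*sqrt(13) , sqrt( 2) /6, sqrt(17 ) /17, pi, sqrt(10),sqrt ( 10), sqrt( 15), sqrt ( 19 ) , 72 * E/11 ] 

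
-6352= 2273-8625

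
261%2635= 261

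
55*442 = 24310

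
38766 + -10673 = 28093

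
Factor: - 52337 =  - 199^1*263^1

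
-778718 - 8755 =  - 787473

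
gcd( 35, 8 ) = 1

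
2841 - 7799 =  - 4958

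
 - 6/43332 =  - 1/7222 = -0.00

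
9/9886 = 9/9886 = 0.00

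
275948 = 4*68987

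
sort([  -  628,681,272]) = [ - 628,272,681 ] 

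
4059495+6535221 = 10594716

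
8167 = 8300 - 133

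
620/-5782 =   -  310/2891 = - 0.11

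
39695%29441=10254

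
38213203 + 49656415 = 87869618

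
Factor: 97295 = 5^1*11^1*29^1*61^1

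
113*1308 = 147804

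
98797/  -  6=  - 98797/6 =-  16466.17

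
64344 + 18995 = 83339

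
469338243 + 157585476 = 626923719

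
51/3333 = 17/1111 = 0.02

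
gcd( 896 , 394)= 2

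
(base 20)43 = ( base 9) 102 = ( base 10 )83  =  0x53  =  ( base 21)3K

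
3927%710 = 377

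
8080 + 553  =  8633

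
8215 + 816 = 9031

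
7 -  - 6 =13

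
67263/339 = 198 + 47/113=198.42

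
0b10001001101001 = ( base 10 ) 8809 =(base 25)e29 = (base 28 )b6h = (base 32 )8j9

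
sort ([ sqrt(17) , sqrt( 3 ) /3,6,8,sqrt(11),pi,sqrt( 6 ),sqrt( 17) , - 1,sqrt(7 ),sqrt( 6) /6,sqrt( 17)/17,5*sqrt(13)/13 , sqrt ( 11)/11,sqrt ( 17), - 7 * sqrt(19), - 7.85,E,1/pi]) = [ - 7*sqrt( 19), - 7.85,  -  1,sqrt (17 ) /17,sqrt(11)/11,1/pi  ,  sqrt (6) /6, sqrt( 3) /3,5*sqrt ( 13)/13,sqrt( 6),sqrt (7) , E , pi, sqrt ( 11), sqrt( 17), sqrt(17), sqrt ( 17 ),6,8 ]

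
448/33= 448/33 = 13.58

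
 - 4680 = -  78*60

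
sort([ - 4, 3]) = [ - 4 , 3 ]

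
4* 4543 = 18172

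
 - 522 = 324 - 846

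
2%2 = 0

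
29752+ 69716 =99468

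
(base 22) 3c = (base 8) 116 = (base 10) 78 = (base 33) 2c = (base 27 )2o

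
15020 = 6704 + 8316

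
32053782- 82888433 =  - 50834651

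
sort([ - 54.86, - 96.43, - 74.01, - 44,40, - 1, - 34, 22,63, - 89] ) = [ - 96.43, - 89, - 74.01, - 54.86, - 44, - 34, - 1,  22,40, 63]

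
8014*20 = 160280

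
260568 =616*423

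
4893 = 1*4893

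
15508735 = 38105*407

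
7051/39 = 7051/39 = 180.79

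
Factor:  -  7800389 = -7800389^1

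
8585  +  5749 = 14334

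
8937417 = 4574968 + 4362449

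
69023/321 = 215 + 8/321 = 215.02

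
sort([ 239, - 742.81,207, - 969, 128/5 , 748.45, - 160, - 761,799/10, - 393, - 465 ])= [-969, - 761,  -  742.81, - 465, - 393 , - 160,128/5,799/10, 207,239, 748.45] 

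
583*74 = 43142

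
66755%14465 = 8895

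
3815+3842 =7657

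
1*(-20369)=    - 20369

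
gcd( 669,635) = 1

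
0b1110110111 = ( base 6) 4223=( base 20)27B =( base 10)951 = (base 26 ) 1AF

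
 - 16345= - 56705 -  - 40360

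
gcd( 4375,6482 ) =7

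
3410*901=3072410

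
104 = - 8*( - 13)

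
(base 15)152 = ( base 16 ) 12E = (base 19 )fh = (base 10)302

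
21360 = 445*48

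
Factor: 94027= 17^1 *5531^1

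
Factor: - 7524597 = - 3^1*109^1*23011^1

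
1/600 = 1/600 = 0.00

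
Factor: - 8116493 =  - 7^1 * 11^1*23^1 *4583^1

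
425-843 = - 418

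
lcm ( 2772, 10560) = 221760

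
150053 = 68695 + 81358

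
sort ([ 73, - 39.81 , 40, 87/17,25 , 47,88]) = [  -  39.81,87/17, 25,40, 47, 73, 88]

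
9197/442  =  541/26 = 20.81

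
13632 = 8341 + 5291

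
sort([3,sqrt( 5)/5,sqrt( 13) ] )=[sqrt(5 ) /5, 3, sqrt( 13)]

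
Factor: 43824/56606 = 2^3*3^1*31^( - 1) = 24/31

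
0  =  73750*0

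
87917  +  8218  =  96135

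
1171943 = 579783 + 592160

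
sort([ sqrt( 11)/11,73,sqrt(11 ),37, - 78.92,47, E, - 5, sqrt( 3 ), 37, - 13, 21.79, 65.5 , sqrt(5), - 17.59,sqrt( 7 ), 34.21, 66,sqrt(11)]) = [ - 78.92, - 17.59,  -  13, - 5, sqrt(11)/11, sqrt(3 ),sqrt(5 ),sqrt(7), E, sqrt(11 ),sqrt ( 11 ), 21.79, 34.21, 37, 37, 47, 65.5,66,73]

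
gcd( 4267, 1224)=17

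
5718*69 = 394542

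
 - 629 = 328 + -957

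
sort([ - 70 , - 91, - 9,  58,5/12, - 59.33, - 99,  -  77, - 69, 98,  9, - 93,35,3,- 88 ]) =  [-99,-93,-91 , - 88,-77, - 70,  -  69, - 59.33, -9, 5/12 , 3, 9,35,58,98 ] 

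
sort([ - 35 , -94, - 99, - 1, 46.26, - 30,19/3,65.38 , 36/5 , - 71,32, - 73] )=[-99 , - 94 , - 73, - 71, - 35, - 30, - 1,19/3,36/5, 32 , 46.26, 65.38 ]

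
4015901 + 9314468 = 13330369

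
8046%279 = 234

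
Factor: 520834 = 2^1*260417^1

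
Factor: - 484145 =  - 5^1*37^1*2617^1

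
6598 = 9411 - 2813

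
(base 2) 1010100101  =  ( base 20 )1dh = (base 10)677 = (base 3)221002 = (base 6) 3045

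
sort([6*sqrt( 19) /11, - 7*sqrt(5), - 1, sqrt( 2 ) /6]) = [ - 7*sqrt( 5), - 1,sqrt ( 2 ) /6,6*sqrt( 19) /11]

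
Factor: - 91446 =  - 2^1* 3^1*15241^1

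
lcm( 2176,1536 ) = 26112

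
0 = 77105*0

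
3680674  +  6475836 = 10156510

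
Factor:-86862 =- 2^1*3^1*31^1*467^1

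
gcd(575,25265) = 5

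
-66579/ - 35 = 1902  +  9/35 = 1902.26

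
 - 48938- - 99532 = 50594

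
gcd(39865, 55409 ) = 67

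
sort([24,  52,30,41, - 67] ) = [ - 67, 24,30, 41, 52 ]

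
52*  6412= 333424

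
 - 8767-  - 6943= - 1824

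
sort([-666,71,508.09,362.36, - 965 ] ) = [ - 965, - 666, 71, 362.36,508.09] 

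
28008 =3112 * 9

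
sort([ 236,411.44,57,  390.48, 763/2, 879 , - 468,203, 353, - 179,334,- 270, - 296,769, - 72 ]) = [ - 468, - 296, - 270,  -  179  ,-72, 57,203,236, 334,353 , 763/2,390.48,  411.44,  769,879]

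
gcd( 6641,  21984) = 229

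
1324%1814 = 1324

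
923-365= 558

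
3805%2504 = 1301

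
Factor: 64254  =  2^1 * 3^1 *10709^1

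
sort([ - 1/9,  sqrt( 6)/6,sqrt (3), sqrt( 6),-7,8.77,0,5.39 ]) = [ - 7, - 1/9,0, sqrt( 6)/6 , sqrt( 3),  sqrt( 6) , 5.39,  8.77 ]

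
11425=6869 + 4556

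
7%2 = 1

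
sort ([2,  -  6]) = [ - 6,2]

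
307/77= 307/77 = 3.99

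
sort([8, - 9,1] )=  [ - 9, 1,8]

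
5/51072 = 5/51072=0.00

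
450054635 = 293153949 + 156900686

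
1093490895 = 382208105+711282790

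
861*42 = 36162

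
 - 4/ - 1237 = 4/1237 = 0.00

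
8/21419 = 8/21419 = 0.00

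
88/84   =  22/21 =1.05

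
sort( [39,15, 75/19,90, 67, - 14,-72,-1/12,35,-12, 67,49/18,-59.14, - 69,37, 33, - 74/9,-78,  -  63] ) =[ -78,  -  72,-69, - 63, - 59.14,-14,-12,-74/9 ,-1/12, 49/18, 75/19,15,33, 35 , 37,39, 67 , 67,  90 ] 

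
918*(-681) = -625158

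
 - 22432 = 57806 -80238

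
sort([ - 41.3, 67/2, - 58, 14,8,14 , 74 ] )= [ - 58, - 41.3 , 8,14,14,  67/2,74 ]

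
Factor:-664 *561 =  - 372504= - 2^3 * 3^1*11^1*17^1*83^1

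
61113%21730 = 17653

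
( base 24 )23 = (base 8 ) 63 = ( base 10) 51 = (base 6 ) 123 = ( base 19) 2D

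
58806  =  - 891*( - 66)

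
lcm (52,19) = 988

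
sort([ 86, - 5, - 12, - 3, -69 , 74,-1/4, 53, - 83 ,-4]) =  [ - 83,- 69, -12,-5,- 4,- 3, - 1/4,53,74,86]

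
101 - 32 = 69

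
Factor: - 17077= -17077^1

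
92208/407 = 226 + 226/407 =226.56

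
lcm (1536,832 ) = 19968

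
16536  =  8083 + 8453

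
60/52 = 1+2/13 = 1.15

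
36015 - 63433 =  - 27418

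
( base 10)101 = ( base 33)32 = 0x65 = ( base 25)41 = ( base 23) 49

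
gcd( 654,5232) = 654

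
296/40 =7 + 2/5 = 7.40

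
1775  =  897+878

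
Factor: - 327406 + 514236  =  186830 = 2^1*5^1 * 7^1*17^1*157^1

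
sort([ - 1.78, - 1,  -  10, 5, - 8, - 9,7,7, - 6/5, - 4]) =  [-10 ,-9  ,-8,-4, - 1.78, - 6/5, - 1,5, 7, 7 ]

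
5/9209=5/9209 = 0.00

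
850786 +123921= 974707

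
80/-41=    - 80/41=- 1.95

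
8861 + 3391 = 12252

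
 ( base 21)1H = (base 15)28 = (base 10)38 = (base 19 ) 20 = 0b100110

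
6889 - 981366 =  - 974477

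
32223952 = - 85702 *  ( - 376)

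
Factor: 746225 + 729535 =2^4 * 3^1 * 5^1 * 11^1*13^1 * 43^1 = 1475760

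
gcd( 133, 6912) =1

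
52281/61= 857+4/61 = 857.07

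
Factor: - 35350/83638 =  - 17675/41819 = - 5^2*7^1 * 19^( - 1)*31^( - 1)*71^( - 1) * 101^1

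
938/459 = 938/459 =2.04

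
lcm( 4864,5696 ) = 432896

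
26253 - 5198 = 21055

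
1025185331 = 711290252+313895079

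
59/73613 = 59/73613 = 0.00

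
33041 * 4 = 132164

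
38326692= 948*40429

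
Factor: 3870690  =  2^1*3^1*5^1*129023^1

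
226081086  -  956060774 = -729979688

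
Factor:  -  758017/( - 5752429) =13^1*241^( - 1)*23869^( - 1)* 58309^1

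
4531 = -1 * (-4531)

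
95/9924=95/9924  =  0.01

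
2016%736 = 544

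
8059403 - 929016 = 7130387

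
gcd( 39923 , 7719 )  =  83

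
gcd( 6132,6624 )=12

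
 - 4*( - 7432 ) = 29728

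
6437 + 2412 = 8849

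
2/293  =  2/293 = 0.01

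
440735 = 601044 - 160309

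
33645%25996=7649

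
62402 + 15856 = 78258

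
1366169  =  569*2401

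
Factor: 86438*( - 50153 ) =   -  2^1*11^1*3929^1*50153^1=   - 4335125014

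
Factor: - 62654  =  -2^1*31327^1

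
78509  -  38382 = 40127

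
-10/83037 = -10/83037 = - 0.00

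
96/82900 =24/20725 = 0.00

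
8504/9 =944+8/9=944.89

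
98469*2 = 196938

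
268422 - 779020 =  - 510598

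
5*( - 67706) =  - 338530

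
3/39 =1/13 = 0.08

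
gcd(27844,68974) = 2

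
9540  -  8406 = 1134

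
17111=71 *241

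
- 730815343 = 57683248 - 788498591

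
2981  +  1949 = 4930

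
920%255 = 155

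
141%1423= 141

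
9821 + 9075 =18896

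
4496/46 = 2248/23 = 97.74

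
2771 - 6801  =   - 4030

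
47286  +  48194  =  95480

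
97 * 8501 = 824597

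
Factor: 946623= 3^1*97^1*3253^1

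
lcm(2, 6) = 6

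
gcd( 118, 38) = 2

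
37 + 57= 94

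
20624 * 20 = 412480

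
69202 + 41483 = 110685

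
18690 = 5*3738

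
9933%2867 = 1332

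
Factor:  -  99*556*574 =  - 2^3*3^2 * 7^1*11^1 * 41^1*  139^1=-31595256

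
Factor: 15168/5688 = 2^3*3^( - 1)  =  8/3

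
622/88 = 311/44   =  7.07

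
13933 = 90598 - 76665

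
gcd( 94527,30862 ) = 1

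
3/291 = 1/97  =  0.01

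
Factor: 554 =2^1*277^1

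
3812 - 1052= 2760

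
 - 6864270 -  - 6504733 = -359537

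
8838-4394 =4444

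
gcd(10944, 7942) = 38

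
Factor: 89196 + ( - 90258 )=-1062 = - 2^1*3^2*59^1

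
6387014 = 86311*74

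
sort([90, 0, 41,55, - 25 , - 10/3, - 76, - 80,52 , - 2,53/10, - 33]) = [ - 80, - 76, - 33, - 25, - 10/3, - 2, 0,  53/10,41 , 52,  55, 90]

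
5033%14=7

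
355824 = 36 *9884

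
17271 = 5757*3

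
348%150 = 48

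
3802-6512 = - 2710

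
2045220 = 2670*766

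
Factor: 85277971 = 211^1 * 404161^1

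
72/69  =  1 + 1/23  =  1.04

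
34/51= 2/3 = 0.67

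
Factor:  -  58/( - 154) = 29/77  =  7^( - 1)*  11^( - 1)*29^1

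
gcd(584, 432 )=8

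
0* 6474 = 0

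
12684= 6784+5900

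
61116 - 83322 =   -  22206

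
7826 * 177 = 1385202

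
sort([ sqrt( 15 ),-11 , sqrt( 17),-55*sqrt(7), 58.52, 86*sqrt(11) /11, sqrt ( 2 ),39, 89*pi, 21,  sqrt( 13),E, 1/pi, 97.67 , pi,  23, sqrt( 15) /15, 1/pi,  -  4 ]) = [-55*sqrt ( 7 ),-11, - 4 , sqrt(15)/15, 1/pi,1/pi, sqrt(2),  E, pi  ,  sqrt( 13), sqrt(15 ), sqrt (17 ) , 21 , 23,86*sqrt (11 )/11 , 39, 58.52, 97.67, 89*pi]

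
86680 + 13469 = 100149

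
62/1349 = 62/1349=0.05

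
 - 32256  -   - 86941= 54685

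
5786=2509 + 3277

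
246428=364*677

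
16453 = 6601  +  9852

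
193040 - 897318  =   - 704278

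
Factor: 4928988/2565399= 2^2*19^(-1 )*45007^( - 1 ) * 410749^1= 1642996/855133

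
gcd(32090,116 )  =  2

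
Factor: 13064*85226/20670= 2^3*3^( - 1 )*5^ ( - 1)*13^( - 1 )*23^1 * 43^1*53^( - 1 ) * 71^1  *  991^1 = 556696232/10335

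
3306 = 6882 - 3576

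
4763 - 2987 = 1776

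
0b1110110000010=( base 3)101100210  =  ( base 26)b4e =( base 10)7554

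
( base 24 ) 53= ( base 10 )123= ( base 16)7b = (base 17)74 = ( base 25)4n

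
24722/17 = 1454 + 4/17 = 1454.24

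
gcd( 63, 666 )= 9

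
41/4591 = 41/4591  =  0.01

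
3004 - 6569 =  - 3565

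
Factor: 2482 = 2^1*17^1*73^1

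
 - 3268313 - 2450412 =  - 5718725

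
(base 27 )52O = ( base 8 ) 7213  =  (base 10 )3723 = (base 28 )4kr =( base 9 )5086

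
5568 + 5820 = 11388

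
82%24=10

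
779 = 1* 779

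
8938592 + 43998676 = 52937268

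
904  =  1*904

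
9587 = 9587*1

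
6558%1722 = 1392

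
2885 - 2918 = -33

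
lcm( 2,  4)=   4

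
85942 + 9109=95051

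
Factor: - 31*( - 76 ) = 2356  =  2^2*19^1* 31^1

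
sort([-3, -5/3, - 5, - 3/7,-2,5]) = [-5, - 3, - 2, - 5/3, -3/7,5] 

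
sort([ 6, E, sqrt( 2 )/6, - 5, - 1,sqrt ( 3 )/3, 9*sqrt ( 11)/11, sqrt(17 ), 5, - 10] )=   [  -  10, - 5, - 1, sqrt(2) /6, sqrt( 3) /3, 9 *sqrt(11 )/11, E, sqrt(17),5  ,  6] 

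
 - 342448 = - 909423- - 566975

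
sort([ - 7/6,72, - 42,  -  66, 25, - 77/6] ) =[ - 66, - 42, - 77/6, - 7/6,25, 72] 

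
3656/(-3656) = - 1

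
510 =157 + 353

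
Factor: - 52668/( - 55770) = 798/845 = 2^1*3^1*5^( - 1)*7^1*13^( -2 )*19^1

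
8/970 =4/485 =0.01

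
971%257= 200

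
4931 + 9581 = 14512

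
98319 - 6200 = 92119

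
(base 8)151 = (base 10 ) 105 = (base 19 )5A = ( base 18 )5F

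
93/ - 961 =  -3/31 = - 0.10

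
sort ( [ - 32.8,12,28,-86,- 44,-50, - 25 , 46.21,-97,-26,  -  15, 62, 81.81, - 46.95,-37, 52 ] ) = [-97, - 86,-50, - 46.95,  -  44,  -  37,- 32.8, - 26, - 25,  -  15 , 12,28, 46.21,52, 62,81.81]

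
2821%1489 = 1332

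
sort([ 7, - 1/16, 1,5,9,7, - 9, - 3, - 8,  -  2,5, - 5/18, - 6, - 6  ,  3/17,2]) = [ -9, - 8, - 6,-6, -3, - 2, - 5/18,-1/16,3/17,1,2,5, 5, 7,7,  9]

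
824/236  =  206/59 = 3.49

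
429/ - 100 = - 5 + 71/100 = - 4.29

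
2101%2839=2101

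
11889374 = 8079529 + 3809845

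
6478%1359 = 1042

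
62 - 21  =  41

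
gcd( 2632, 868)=28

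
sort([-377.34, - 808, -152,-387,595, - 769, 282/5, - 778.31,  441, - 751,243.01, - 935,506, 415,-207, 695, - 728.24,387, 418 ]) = [ - 935,-808,- 778.31, - 769 , - 751, -728.24, - 387, - 377.34, - 207, - 152,282/5,243.01,387 , 415, 418,441, 506, 595,695 ] 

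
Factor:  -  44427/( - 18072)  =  59/24 = 2^(-3 )*3^(-1)*59^1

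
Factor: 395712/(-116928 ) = -687/203 = -  3^1*7^( - 1 )*29^( - 1 )*229^1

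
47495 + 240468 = 287963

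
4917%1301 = 1014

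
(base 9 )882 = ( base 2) 1011010010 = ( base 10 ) 722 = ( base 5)10342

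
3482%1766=1716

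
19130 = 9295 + 9835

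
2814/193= 14 + 112/193 =14.58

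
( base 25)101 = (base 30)KQ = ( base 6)2522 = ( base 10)626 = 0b1001110010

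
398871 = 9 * 44319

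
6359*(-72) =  - 457848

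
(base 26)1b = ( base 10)37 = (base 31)16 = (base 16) 25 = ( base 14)29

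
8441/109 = 8441/109 = 77.44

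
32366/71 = 455 + 61/71 = 455.86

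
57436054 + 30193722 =87629776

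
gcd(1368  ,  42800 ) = 8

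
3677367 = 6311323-2633956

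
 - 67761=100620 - 168381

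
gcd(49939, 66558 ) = 1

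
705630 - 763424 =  - 57794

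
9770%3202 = 164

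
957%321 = 315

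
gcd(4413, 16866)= 3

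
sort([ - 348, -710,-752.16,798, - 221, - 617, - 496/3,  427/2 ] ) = [ - 752.16, -710, - 617, - 348, - 221, - 496/3,  427/2,  798]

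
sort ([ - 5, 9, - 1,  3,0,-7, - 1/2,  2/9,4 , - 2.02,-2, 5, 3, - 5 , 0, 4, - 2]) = [ - 7, - 5, - 5, - 2.02, - 2, - 2, - 1, - 1/2, 0, 0,  2/9, 3,3, 4 , 4,5, 9 ]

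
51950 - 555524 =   -  503574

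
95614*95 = 9083330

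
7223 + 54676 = 61899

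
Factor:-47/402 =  - 2^ ( - 1) * 3^( - 1)  *47^1*67^( - 1)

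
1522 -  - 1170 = 2692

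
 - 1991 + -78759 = - 80750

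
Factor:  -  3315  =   - 3^1*5^1*13^1*17^1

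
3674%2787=887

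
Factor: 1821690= 2^1*3^4*5^1 *13^1*173^1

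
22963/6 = 22963/6  =  3827.17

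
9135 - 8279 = 856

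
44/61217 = 44/61217 = 0.00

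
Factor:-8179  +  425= -7754 = - 2^1*3877^1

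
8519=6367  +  2152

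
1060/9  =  117 + 7/9= 117.78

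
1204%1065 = 139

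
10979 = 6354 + 4625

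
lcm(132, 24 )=264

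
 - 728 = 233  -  961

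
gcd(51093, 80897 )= 1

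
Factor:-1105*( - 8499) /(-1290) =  - 2^( - 1)*13^1*17^1*43^( - 1 )*2833^1 = - 626093/86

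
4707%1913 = 881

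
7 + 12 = 19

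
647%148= 55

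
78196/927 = 84 + 328/927 =84.35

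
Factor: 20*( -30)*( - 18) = 2^4*3^3*5^2 = 10800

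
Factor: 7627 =29^1*263^1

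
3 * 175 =525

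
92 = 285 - 193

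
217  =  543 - 326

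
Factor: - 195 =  - 3^1 * 5^1*13^1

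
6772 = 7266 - 494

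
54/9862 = 27/4931=0.01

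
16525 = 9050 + 7475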